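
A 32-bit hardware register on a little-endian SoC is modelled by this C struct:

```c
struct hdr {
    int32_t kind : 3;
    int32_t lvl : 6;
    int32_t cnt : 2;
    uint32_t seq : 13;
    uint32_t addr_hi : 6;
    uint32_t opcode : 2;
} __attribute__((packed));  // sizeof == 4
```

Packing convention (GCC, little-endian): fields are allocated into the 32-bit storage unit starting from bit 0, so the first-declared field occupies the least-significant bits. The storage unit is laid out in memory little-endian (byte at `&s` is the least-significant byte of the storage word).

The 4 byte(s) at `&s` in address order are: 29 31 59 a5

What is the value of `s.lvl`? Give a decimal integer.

[0]=0x29 [1]=0x31 [2]=0x59 [3]=0xa5 (little-endian) → word 0xa5593129
kind [0+:3] = (word>>0) & 0x7 = 1
lvl [3+:6] = (word>>3) & 0x3f = 37  ←
cnt [9+:2] = (word>>9) & 0x3 = 0
seq [11+:13] = (word>>11) & 0x1fff = 2854
addr_hi [24+:6] = (word>>24) & 0x3f = 37
opcode [30+:2] = (word>>30) & 0x3 = 2
lvl signed 6b, MSB=1: 37 - 64 = -27

-27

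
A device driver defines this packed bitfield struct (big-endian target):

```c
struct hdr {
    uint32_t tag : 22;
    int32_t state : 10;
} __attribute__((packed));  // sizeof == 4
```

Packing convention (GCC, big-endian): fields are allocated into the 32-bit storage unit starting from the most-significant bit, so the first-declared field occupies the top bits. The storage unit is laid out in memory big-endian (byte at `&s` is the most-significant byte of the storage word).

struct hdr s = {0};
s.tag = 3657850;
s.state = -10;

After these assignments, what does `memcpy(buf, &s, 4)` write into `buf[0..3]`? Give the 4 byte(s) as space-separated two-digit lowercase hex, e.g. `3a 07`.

df 41 eb f6

tag:22 = 3657850 → 0x37d07a << 10 → word 0xdf41e800
state:10 = -10 → 0x3f6 << 0 → word 0xdf41ebf6
word = 0xdf41ebf6 → big-endian bytes:
  [0]=0xdf  [1]=0x41  [2]=0xeb  [3]=0xf6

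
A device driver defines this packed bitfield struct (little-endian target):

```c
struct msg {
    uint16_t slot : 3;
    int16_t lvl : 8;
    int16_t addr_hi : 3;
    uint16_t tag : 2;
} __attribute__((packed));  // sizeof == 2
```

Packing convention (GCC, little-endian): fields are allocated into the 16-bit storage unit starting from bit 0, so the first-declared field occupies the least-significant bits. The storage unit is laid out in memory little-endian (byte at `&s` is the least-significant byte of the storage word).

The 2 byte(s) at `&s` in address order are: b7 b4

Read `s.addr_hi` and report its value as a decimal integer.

-2

[0]=0xb7 [1]=0xb4 (little-endian) → word 0xb4b7
slot [0+:3] = (word>>0) & 0x7 = 7
lvl [3+:8] = (word>>3) & 0xff = 150
addr_hi [11+:3] = (word>>11) & 0x7 = 6  ←
tag [14+:2] = (word>>14) & 0x3 = 2
addr_hi signed 3b, MSB=1: 6 - 8 = -2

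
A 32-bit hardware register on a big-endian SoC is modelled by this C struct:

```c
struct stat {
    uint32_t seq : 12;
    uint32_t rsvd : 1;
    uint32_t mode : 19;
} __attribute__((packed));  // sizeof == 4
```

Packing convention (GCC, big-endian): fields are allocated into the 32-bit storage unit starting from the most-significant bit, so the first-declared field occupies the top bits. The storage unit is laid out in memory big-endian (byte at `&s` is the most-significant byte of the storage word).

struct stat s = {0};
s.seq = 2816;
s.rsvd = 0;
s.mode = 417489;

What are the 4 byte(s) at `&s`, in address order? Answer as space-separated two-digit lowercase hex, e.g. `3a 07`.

b0 06 5e d1

[20+:12] seq=2816 & 0xfff = 0xb00; word=0xb0000000
[19+:1] rsvd=0 & 0x1 = 0x0; word=0xb0000000
[0+:19] mode=417489 & 0x7ffff = 0x65ed1; word=0xb0065ed1
word = 0xb0065ed1 → big-endian bytes:
  [0]=0xb0  [1]=0x06  [2]=0x5e  [3]=0xd1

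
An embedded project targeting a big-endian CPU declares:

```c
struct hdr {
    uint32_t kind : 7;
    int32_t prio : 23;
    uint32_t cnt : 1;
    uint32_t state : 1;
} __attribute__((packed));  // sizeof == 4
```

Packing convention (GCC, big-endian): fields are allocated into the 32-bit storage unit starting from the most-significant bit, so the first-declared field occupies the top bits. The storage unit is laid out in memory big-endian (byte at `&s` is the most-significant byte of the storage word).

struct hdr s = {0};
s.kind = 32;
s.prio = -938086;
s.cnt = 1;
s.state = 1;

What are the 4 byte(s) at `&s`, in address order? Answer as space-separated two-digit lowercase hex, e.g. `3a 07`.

kind:7 = 32 → 0x20 << 25 → word 0x40000000
prio:23 = -938086 → 0x71af9a << 2 → word 0x41c6be68
cnt:1 = 1 → 0x1 << 1 → word 0x41c6be6a
state:1 = 1 → 0x1 << 0 → word 0x41c6be6b
word = 0x41c6be6b → big-endian bytes:
  [0]=0x41  [1]=0xc6  [2]=0xbe  [3]=0x6b

41 c6 be 6b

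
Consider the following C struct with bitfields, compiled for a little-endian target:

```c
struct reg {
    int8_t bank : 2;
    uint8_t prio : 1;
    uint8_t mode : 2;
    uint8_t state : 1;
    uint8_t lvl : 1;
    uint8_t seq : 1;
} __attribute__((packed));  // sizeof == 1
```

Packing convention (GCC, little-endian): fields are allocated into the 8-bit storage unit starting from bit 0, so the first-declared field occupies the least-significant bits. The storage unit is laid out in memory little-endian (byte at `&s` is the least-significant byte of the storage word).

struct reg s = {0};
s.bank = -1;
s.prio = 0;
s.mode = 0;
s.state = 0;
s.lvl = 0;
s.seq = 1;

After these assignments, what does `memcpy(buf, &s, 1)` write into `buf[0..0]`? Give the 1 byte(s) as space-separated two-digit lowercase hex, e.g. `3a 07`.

bank:2 = -1 → 0x3 << 0 → word 0x03
prio:1 = 0 → 0x0 << 2 → word 0x03
mode:2 = 0 → 0x0 << 3 → word 0x03
state:1 = 0 → 0x0 << 5 → word 0x03
lvl:1 = 0 → 0x0 << 6 → word 0x03
seq:1 = 1 → 0x1 << 7 → word 0x83
word = 0x83 → little-endian bytes:
  [0]=0x83

83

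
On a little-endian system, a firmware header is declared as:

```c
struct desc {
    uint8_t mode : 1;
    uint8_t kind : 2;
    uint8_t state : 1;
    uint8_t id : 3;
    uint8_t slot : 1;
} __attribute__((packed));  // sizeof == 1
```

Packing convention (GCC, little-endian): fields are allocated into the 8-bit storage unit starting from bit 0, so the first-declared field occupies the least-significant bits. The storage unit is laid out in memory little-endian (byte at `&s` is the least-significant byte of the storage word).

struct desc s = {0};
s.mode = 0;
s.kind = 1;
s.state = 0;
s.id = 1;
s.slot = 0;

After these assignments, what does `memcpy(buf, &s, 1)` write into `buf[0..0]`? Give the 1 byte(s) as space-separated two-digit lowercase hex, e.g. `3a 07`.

12

[0+:1] mode=0 & 0x1 = 0x0; word=0x00
[1+:2] kind=1 & 0x3 = 0x1; word=0x02
[3+:1] state=0 & 0x1 = 0x0; word=0x02
[4+:3] id=1 & 0x7 = 0x1; word=0x12
[7+:1] slot=0 & 0x1 = 0x0; word=0x12
word = 0x12 → little-endian bytes:
  [0]=0x12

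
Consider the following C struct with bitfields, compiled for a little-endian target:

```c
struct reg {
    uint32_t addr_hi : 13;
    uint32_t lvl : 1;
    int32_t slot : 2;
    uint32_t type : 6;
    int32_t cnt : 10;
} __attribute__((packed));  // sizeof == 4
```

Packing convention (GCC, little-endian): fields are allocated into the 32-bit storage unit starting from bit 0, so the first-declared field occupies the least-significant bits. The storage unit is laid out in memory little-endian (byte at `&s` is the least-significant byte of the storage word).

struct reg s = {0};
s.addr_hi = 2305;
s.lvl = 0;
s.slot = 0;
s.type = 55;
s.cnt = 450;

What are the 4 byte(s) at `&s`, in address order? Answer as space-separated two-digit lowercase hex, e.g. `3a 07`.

[0+:13] addr_hi=2305 & 0x1fff = 0x901; word=0x00000901
[13+:1] lvl=0 & 0x1 = 0x0; word=0x00000901
[14+:2] slot=0 & 0x3 = 0x0; word=0x00000901
[16+:6] type=55 & 0x3f = 0x37; word=0x00370901
[22+:10] cnt=450 & 0x3ff = 0x1c2; word=0x70b70901
word = 0x70b70901 → little-endian bytes:
  [0]=0x01  [1]=0x09  [2]=0xb7  [3]=0x70

01 09 b7 70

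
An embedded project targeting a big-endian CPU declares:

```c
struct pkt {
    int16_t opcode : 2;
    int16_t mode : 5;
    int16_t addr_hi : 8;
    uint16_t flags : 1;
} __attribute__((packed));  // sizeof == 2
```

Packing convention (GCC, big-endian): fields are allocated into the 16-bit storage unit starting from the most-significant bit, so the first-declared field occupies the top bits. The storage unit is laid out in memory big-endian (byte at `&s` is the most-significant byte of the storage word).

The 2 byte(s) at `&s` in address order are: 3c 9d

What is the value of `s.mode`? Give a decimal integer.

[0]=0x3c [1]=0x9d (big-endian) → word 0x3c9d
opcode:2 @ bit 14 → (0x3c9d>>14)&0x3 = 0x0
mode:5 @ bit 9 → (0x3c9d>>9)&0x1f = 0x1e  ←
addr_hi:8 @ bit 1 → (0x3c9d>>1)&0xff = 0x4e
flags:1 @ bit 0 → (0x3c9d>>0)&0x1 = 0x1
mode signed 5b, MSB=1: 30 - 32 = -2

-2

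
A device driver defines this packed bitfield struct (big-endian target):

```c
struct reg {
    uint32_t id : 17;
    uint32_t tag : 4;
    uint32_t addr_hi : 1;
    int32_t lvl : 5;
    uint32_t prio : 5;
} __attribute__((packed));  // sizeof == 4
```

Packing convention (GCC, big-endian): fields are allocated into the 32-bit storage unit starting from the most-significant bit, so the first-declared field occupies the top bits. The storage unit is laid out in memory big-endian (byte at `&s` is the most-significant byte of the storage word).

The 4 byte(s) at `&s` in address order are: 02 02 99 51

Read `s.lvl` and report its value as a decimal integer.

10

[0]=0x02 [1]=0x02 [2]=0x99 [3]=0x51 (big-endian) → word 0x02029951
id [15+:17] = (word>>15) & 0x1ffff = 1029
tag [11+:4] = (word>>11) & 0xf = 3
addr_hi [10+:1] = (word>>10) & 0x1 = 0
lvl [5+:5] = (word>>5) & 0x1f = 10  ←
prio [0+:5] = (word>>0) & 0x1f = 17
lvl signed 5b, MSB=0: value = 10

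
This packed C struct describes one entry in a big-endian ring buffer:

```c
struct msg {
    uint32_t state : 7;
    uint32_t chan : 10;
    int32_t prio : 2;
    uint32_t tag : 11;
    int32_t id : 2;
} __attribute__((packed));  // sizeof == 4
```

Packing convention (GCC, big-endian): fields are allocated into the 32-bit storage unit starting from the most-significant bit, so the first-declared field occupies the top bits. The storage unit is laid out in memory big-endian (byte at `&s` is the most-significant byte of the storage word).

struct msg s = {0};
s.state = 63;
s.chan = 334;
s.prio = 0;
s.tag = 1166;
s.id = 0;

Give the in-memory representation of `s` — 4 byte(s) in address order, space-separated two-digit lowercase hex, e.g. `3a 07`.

7e a7 12 38

state:7 = 63 → 0x3f << 25 → word 0x7e000000
chan:10 = 334 → 0x14e << 15 → word 0x7ea70000
prio:2 = 0 → 0x0 << 13 → word 0x7ea70000
tag:11 = 1166 → 0x48e << 2 → word 0x7ea71238
id:2 = 0 → 0x0 << 0 → word 0x7ea71238
word = 0x7ea71238 → big-endian bytes:
  [0]=0x7e  [1]=0xa7  [2]=0x12  [3]=0x38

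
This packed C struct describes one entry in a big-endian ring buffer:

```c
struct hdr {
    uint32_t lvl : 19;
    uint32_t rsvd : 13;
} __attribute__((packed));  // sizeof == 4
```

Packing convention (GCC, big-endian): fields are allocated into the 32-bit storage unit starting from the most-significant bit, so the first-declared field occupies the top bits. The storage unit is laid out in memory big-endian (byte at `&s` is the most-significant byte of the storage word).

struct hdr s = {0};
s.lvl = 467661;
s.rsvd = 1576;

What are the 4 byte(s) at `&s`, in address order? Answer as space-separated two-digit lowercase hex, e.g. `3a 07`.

[13+:19] lvl=467661 & 0x7ffff = 0x722cd; word=0xe459a000
[0+:13] rsvd=1576 & 0x1fff = 0x628; word=0xe459a628
word = 0xe459a628 → big-endian bytes:
  [0]=0xe4  [1]=0x59  [2]=0xa6  [3]=0x28

e4 59 a6 28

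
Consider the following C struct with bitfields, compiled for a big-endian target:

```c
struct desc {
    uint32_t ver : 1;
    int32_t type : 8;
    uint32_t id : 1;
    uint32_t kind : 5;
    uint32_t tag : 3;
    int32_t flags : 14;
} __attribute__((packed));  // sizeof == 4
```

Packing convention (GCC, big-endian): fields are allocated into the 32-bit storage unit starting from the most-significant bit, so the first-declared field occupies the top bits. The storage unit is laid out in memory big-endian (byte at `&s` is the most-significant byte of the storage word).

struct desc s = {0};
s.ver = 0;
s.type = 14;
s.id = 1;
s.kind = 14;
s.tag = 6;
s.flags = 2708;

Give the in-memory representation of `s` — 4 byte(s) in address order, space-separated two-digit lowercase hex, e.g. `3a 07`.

ver:1 = 0 → 0x0 << 31 → word 0x00000000
type:8 = 14 → 0xe << 23 → word 0x07000000
id:1 = 1 → 0x1 << 22 → word 0x07400000
kind:5 = 14 → 0xe << 17 → word 0x075c0000
tag:3 = 6 → 0x6 << 14 → word 0x075d8000
flags:14 = 2708 → 0xa94 << 0 → word 0x075d8a94
word = 0x075d8a94 → big-endian bytes:
  [0]=0x07  [1]=0x5d  [2]=0x8a  [3]=0x94

07 5d 8a 94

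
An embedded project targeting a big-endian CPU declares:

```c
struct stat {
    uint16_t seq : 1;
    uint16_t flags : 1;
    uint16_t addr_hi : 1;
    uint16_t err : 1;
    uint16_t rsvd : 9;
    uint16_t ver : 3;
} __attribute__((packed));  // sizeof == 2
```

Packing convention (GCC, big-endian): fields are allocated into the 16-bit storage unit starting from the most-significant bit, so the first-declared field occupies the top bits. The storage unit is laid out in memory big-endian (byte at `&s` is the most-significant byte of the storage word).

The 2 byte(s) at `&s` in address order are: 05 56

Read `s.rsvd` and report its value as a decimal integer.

[0]=0x05 [1]=0x56 (big-endian) → word 0x0556
seq [15+:1] = (word>>15) & 0x1 = 0
flags [14+:1] = (word>>14) & 0x1 = 0
addr_hi [13+:1] = (word>>13) & 0x1 = 0
err [12+:1] = (word>>12) & 0x1 = 0
rsvd [3+:9] = (word>>3) & 0x1ff = 170  ←
ver [0+:3] = (word>>0) & 0x7 = 6

170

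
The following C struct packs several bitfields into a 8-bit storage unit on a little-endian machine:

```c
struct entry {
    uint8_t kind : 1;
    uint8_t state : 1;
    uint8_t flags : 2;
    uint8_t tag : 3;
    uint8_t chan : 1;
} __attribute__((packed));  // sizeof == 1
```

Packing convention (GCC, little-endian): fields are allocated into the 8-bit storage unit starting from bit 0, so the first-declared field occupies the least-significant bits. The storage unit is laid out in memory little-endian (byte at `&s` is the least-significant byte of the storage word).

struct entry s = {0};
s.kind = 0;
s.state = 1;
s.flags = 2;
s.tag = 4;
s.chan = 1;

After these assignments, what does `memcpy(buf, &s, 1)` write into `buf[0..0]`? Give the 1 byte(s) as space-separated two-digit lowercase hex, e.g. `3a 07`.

ca

[0+:1] kind=0 & 0x1 = 0x0; word=0x00
[1+:1] state=1 & 0x1 = 0x1; word=0x02
[2+:2] flags=2 & 0x3 = 0x2; word=0x0a
[4+:3] tag=4 & 0x7 = 0x4; word=0x4a
[7+:1] chan=1 & 0x1 = 0x1; word=0xca
word = 0xca → little-endian bytes:
  [0]=0xca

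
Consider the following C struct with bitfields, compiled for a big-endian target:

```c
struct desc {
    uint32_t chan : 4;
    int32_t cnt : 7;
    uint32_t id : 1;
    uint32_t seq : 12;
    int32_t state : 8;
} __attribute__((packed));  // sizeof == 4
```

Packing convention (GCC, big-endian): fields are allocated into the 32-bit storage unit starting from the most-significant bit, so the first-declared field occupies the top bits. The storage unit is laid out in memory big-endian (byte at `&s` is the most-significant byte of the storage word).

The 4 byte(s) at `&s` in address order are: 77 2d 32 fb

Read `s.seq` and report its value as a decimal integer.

3378

[0]=0x77 [1]=0x2d [2]=0x32 [3]=0xfb (big-endian) → word 0x772d32fb
chan:4 @ bit 28 → (0x772d32fb>>28)&0xf = 0x7
cnt:7 @ bit 21 → (0x772d32fb>>21)&0x7f = 0x39
id:1 @ bit 20 → (0x772d32fb>>20)&0x1 = 0x0
seq:12 @ bit 8 → (0x772d32fb>>8)&0xfff = 0xd32  ←
state:8 @ bit 0 → (0x772d32fb>>0)&0xff = 0xfb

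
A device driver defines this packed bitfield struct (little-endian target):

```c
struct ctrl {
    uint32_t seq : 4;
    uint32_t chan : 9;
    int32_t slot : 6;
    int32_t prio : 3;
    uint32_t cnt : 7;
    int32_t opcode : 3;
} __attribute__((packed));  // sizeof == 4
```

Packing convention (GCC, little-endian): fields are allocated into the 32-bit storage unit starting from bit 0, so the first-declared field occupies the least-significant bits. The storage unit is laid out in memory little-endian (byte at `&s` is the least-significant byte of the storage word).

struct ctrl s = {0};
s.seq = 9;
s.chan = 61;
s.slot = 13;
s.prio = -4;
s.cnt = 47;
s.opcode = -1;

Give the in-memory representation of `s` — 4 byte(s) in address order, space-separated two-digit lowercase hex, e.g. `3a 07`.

d9 a3 e1 eb

seq (4b) val=9 bits=0x9 at bit 0: 0x00000009
chan (9b) val=61 bits=0x3d at bit 4: 0x000003d9
slot (6b) val=13 bits=0xd at bit 13: 0x0001a3d9
prio (3b) val=-4 bits=0x4 at bit 19: 0x0021a3d9
cnt (7b) val=47 bits=0x2f at bit 22: 0x0be1a3d9
opcode (3b) val=-1 bits=0x7 at bit 29: 0xebe1a3d9
word = 0xebe1a3d9 → little-endian bytes:
  [0]=0xd9  [1]=0xa3  [2]=0xe1  [3]=0xeb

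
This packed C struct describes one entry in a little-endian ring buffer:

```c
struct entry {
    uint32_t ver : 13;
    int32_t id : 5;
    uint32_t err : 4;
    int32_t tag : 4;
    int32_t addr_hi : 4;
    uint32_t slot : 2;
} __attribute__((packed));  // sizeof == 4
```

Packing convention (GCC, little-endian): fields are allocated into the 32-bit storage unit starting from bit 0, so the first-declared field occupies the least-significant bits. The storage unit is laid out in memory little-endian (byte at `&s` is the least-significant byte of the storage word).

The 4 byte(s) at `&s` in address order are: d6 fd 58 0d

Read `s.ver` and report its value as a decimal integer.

[0]=0xd6 [1]=0xfd [2]=0x58 [3]=0x0d (little-endian) → word 0x0d58fdd6
ver:13 @ bit 0 → (0x0d58fdd6>>0)&0x1fff = 0x1dd6  ←
id:5 @ bit 13 → (0x0d58fdd6>>13)&0x1f = 0x7
err:4 @ bit 18 → (0x0d58fdd6>>18)&0xf = 0x6
tag:4 @ bit 22 → (0x0d58fdd6>>22)&0xf = 0x5
addr_hi:4 @ bit 26 → (0x0d58fdd6>>26)&0xf = 0x3
slot:2 @ bit 30 → (0x0d58fdd6>>30)&0x3 = 0x0

7638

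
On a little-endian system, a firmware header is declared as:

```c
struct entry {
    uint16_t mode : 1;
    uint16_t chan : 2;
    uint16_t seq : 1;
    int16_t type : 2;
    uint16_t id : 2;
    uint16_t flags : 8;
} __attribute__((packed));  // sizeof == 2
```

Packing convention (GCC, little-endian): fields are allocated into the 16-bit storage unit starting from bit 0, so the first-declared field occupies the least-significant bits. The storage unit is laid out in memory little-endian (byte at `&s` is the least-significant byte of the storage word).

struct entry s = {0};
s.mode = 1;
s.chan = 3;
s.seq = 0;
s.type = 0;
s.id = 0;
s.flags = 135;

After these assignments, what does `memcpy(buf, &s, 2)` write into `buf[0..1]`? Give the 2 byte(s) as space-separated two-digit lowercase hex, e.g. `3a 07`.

07 87

mode:1 = 1 → 0x1 << 0 → word 0x0001
chan:2 = 3 → 0x3 << 1 → word 0x0007
seq:1 = 0 → 0x0 << 3 → word 0x0007
type:2 = 0 → 0x0 << 4 → word 0x0007
id:2 = 0 → 0x0 << 6 → word 0x0007
flags:8 = 135 → 0x87 << 8 → word 0x8707
word = 0x8707 → little-endian bytes:
  [0]=0x07  [1]=0x87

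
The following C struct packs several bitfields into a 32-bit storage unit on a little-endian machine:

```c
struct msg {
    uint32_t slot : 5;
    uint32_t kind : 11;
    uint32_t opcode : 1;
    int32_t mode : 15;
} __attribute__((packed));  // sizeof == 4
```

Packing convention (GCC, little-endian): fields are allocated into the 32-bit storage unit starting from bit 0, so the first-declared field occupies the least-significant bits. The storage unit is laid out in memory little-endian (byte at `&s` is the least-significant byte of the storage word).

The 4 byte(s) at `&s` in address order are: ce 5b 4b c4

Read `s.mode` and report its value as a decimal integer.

[0]=0xce [1]=0x5b [2]=0x4b [3]=0xc4 (little-endian) → word 0xc44b5bce
slot:5 @ bit 0 → (0xc44b5bce>>0)&0x1f = 0xe
kind:11 @ bit 5 → (0xc44b5bce>>5)&0x7ff = 0x2de
opcode:1 @ bit 16 → (0xc44b5bce>>16)&0x1 = 0x1
mode:15 @ bit 17 → (0xc44b5bce>>17)&0x7fff = 0x6225  ←
mode signed 15b, MSB=1: 25125 - 32768 = -7643

-7643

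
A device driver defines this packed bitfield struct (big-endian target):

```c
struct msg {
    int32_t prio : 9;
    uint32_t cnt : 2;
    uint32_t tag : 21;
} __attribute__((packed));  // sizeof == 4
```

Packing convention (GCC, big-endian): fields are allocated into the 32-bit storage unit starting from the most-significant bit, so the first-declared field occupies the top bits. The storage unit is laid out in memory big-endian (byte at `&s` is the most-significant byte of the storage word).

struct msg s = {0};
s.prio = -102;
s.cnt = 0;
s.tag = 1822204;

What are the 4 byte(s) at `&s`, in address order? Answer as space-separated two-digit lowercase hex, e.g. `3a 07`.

prio:9 = -102 → 0x19a << 23 → word 0xcd000000
cnt:2 = 0 → 0x0 << 21 → word 0xcd000000
tag:21 = 1822204 → 0x1bcdfc << 0 → word 0xcd1bcdfc
word = 0xcd1bcdfc → big-endian bytes:
  [0]=0xcd  [1]=0x1b  [2]=0xcd  [3]=0xfc

cd 1b cd fc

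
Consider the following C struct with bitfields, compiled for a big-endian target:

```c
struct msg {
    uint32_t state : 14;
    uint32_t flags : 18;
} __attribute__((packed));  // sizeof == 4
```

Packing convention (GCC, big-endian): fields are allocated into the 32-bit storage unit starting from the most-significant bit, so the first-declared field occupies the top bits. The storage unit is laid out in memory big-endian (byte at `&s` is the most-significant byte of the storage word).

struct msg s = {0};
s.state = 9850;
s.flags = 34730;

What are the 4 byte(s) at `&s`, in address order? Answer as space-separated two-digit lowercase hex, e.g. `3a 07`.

99 e8 87 aa

state (14b) val=9850 bits=0x267a at bit 18: 0x99e80000
flags (18b) val=34730 bits=0x87aa at bit 0: 0x99e887aa
word = 0x99e887aa → big-endian bytes:
  [0]=0x99  [1]=0xe8  [2]=0x87  [3]=0xaa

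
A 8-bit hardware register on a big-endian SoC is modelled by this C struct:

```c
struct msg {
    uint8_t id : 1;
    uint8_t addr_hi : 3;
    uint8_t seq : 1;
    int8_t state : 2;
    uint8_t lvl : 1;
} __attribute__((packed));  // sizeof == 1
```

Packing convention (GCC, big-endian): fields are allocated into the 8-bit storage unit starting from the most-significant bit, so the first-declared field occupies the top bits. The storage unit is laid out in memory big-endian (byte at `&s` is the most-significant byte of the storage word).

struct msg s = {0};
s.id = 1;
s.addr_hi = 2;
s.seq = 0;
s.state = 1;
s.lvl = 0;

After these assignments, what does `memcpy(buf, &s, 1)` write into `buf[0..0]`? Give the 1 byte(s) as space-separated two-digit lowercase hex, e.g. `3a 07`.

a2

[7+:1] id=1 & 0x1 = 0x1; word=0x80
[4+:3] addr_hi=2 & 0x7 = 0x2; word=0xa0
[3+:1] seq=0 & 0x1 = 0x0; word=0xa0
[1+:2] state=1 & 0x3 = 0x1; word=0xa2
[0+:1] lvl=0 & 0x1 = 0x0; word=0xa2
word = 0xa2 → big-endian bytes:
  [0]=0xa2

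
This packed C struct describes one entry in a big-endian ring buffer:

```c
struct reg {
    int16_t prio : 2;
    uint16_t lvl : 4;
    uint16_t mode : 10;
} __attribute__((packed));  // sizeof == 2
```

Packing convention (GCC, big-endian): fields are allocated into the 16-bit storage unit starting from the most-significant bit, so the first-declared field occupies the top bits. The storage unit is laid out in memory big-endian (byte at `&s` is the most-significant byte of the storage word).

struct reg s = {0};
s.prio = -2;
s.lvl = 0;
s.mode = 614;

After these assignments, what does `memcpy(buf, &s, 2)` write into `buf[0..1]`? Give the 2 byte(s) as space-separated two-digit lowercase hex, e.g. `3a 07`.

prio (2b) val=-2 bits=0x2 at bit 14: 0x8000
lvl (4b) val=0 bits=0x0 at bit 10: 0x8000
mode (10b) val=614 bits=0x266 at bit 0: 0x8266
word = 0x8266 → big-endian bytes:
  [0]=0x82  [1]=0x66

82 66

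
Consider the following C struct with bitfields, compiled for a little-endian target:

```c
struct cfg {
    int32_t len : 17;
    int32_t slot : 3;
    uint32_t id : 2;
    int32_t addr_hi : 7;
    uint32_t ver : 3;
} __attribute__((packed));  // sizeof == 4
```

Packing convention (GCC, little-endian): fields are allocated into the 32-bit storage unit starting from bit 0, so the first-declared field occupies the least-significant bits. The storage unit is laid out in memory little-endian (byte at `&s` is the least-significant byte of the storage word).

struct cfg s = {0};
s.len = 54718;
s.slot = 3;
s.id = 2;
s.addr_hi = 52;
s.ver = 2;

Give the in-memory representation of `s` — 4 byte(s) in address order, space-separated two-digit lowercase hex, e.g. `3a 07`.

[0+:17] len=54718 & 0x1ffff = 0xd5be; word=0x0000d5be
[17+:3] slot=3 & 0x7 = 0x3; word=0x0006d5be
[20+:2] id=2 & 0x3 = 0x2; word=0x0026d5be
[22+:7] addr_hi=52 & 0x7f = 0x34; word=0x0d26d5be
[29+:3] ver=2 & 0x7 = 0x2; word=0x4d26d5be
word = 0x4d26d5be → little-endian bytes:
  [0]=0xbe  [1]=0xd5  [2]=0x26  [3]=0x4d

be d5 26 4d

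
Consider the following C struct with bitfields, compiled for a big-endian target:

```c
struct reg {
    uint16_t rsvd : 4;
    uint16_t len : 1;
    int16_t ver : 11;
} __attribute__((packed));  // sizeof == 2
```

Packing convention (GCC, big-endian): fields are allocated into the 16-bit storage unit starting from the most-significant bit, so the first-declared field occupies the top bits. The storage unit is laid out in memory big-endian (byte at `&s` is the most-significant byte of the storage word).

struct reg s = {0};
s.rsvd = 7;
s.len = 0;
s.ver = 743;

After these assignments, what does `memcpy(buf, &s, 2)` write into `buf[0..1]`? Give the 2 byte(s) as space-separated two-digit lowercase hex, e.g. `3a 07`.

72 e7

[12+:4] rsvd=7 & 0xf = 0x7; word=0x7000
[11+:1] len=0 & 0x1 = 0x0; word=0x7000
[0+:11] ver=743 & 0x7ff = 0x2e7; word=0x72e7
word = 0x72e7 → big-endian bytes:
  [0]=0x72  [1]=0xe7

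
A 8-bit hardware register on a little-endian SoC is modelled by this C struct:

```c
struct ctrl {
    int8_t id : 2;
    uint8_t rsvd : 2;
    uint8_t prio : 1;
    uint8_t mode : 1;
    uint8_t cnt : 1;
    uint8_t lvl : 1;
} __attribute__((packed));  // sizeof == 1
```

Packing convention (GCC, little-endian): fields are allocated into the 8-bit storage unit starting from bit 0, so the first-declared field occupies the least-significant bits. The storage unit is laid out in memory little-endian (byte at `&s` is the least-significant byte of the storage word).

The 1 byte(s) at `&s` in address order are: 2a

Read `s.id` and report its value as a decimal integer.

-2

[0]=0x2a (little-endian) → word 0x2a
id [0+:2] = (word>>0) & 0x3 = 2  ←
rsvd [2+:2] = (word>>2) & 0x3 = 2
prio [4+:1] = (word>>4) & 0x1 = 0
mode [5+:1] = (word>>5) & 0x1 = 1
cnt [6+:1] = (word>>6) & 0x1 = 0
lvl [7+:1] = (word>>7) & 0x1 = 0
id signed 2b, MSB=1: 2 - 4 = -2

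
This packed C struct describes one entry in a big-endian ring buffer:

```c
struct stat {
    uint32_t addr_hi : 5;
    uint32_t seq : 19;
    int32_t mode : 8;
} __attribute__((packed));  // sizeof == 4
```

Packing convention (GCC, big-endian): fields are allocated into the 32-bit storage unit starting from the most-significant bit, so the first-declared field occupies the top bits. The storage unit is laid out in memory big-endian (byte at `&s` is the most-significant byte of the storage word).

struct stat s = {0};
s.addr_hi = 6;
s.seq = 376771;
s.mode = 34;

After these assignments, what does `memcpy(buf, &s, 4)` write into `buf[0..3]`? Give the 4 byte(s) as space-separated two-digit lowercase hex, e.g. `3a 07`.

35 bf c3 22

[27+:5] addr_hi=6 & 0x1f = 0x6; word=0x30000000
[8+:19] seq=376771 & 0x7ffff = 0x5bfc3; word=0x35bfc300
[0+:8] mode=34 & 0xff = 0x22; word=0x35bfc322
word = 0x35bfc322 → big-endian bytes:
  [0]=0x35  [1]=0xbf  [2]=0xc3  [3]=0x22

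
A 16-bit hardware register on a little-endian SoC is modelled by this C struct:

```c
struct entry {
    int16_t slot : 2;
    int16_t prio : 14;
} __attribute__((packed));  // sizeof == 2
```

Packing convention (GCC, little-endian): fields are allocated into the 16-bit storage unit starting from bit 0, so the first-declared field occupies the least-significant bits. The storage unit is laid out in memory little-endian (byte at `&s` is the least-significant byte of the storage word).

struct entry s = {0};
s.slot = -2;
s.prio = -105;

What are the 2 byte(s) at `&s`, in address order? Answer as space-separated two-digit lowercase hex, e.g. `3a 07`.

5e fe

[0+:2] slot=-2 & 0x3 = 0x2; word=0x0002
[2+:14] prio=-105 & 0x3fff = 0x3f97; word=0xfe5e
word = 0xfe5e → little-endian bytes:
  [0]=0x5e  [1]=0xfe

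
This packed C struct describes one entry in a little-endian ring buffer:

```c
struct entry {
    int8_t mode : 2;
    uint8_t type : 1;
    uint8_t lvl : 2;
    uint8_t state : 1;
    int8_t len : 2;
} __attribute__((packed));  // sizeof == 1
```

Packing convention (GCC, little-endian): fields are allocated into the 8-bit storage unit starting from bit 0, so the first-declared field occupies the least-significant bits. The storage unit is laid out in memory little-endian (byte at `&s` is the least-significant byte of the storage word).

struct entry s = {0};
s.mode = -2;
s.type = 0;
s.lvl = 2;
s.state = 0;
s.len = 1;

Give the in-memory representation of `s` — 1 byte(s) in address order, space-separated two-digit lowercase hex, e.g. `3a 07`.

mode (2b) val=-2 bits=0x2 at bit 0: 0x02
type (1b) val=0 bits=0x0 at bit 2: 0x02
lvl (2b) val=2 bits=0x2 at bit 3: 0x12
state (1b) val=0 bits=0x0 at bit 5: 0x12
len (2b) val=1 bits=0x1 at bit 6: 0x52
word = 0x52 → little-endian bytes:
  [0]=0x52

52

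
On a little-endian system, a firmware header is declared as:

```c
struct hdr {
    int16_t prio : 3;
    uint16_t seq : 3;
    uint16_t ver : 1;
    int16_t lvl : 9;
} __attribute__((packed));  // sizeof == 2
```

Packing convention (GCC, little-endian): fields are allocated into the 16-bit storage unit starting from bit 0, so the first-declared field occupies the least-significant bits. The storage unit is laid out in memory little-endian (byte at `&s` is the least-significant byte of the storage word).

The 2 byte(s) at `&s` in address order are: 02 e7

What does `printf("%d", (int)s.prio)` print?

2

[0]=0x02 [1]=0xe7 (little-endian) → word 0xe702
prio:3 @ bit 0 → (0xe702>>0)&0x7 = 0x2  ←
seq:3 @ bit 3 → (0xe702>>3)&0x7 = 0x0
ver:1 @ bit 6 → (0xe702>>6)&0x1 = 0x0
lvl:9 @ bit 7 → (0xe702>>7)&0x1ff = 0x1ce
prio signed 3b, MSB=0: value = 2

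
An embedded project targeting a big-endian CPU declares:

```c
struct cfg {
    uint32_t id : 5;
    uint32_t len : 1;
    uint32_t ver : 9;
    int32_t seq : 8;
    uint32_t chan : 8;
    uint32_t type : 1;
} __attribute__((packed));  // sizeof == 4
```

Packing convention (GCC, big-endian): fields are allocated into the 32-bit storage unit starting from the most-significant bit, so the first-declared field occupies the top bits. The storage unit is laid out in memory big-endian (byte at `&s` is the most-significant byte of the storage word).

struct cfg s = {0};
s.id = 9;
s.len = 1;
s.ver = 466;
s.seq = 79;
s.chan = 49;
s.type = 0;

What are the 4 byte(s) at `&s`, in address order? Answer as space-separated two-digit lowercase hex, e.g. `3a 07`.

4f a4 9e 62

[27+:5] id=9 & 0x1f = 0x9; word=0x48000000
[26+:1] len=1 & 0x1 = 0x1; word=0x4c000000
[17+:9] ver=466 & 0x1ff = 0x1d2; word=0x4fa40000
[9+:8] seq=79 & 0xff = 0x4f; word=0x4fa49e00
[1+:8] chan=49 & 0xff = 0x31; word=0x4fa49e62
[0+:1] type=0 & 0x1 = 0x0; word=0x4fa49e62
word = 0x4fa49e62 → big-endian bytes:
  [0]=0x4f  [1]=0xa4  [2]=0x9e  [3]=0x62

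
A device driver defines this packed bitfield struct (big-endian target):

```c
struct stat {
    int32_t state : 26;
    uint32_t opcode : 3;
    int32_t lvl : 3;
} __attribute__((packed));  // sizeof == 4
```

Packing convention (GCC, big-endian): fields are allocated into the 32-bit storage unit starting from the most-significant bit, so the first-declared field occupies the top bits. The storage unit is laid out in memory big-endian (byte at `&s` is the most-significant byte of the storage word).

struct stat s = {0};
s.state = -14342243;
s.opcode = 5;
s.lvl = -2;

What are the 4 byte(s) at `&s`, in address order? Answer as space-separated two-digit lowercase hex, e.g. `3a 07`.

state (26b) val=-14342243 bits=0x325279d at bit 6: 0xc949e740
opcode (3b) val=5 bits=0x5 at bit 3: 0xc949e768
lvl (3b) val=-2 bits=0x6 at bit 0: 0xc949e76e
word = 0xc949e76e → big-endian bytes:
  [0]=0xc9  [1]=0x49  [2]=0xe7  [3]=0x6e

c9 49 e7 6e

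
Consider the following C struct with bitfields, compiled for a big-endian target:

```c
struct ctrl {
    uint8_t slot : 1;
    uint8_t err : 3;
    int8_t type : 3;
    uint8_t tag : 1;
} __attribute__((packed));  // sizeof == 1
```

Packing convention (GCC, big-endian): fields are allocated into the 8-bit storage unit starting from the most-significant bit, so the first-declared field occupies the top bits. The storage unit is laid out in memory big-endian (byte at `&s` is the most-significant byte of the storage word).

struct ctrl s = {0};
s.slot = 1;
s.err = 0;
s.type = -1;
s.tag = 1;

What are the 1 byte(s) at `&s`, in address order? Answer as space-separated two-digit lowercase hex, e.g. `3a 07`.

8f

slot (1b) val=1 bits=0x1 at bit 7: 0x80
err (3b) val=0 bits=0x0 at bit 4: 0x80
type (3b) val=-1 bits=0x7 at bit 1: 0x8e
tag (1b) val=1 bits=0x1 at bit 0: 0x8f
word = 0x8f → big-endian bytes:
  [0]=0x8f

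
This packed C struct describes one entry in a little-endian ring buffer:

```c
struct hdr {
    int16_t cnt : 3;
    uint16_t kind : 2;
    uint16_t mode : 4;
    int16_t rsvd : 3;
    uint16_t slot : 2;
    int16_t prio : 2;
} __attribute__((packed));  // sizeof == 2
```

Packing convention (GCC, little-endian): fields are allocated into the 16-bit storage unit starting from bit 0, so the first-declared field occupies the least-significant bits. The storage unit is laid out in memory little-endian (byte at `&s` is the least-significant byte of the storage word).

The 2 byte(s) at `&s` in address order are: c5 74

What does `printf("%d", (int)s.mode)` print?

[0]=0xc5 [1]=0x74 (little-endian) → word 0x74c5
cnt:3 @ bit 0 → (0x74c5>>0)&0x7 = 0x5
kind:2 @ bit 3 → (0x74c5>>3)&0x3 = 0x0
mode:4 @ bit 5 → (0x74c5>>5)&0xf = 0x6  ←
rsvd:3 @ bit 9 → (0x74c5>>9)&0x7 = 0x2
slot:2 @ bit 12 → (0x74c5>>12)&0x3 = 0x3
prio:2 @ bit 14 → (0x74c5>>14)&0x3 = 0x1

6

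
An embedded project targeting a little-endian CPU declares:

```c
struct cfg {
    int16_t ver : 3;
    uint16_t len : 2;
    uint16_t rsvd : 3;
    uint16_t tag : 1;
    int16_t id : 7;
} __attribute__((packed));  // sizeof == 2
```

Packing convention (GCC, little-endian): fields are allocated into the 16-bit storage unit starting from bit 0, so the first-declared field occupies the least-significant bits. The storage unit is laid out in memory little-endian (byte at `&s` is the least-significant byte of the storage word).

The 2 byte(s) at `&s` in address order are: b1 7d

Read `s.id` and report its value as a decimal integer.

[0]=0xb1 [1]=0x7d (little-endian) → word 0x7db1
ver [0+:3] = (word>>0) & 0x7 = 1
len [3+:2] = (word>>3) & 0x3 = 2
rsvd [5+:3] = (word>>5) & 0x7 = 5
tag [8+:1] = (word>>8) & 0x1 = 1
id [9+:7] = (word>>9) & 0x7f = 62  ←
id signed 7b, MSB=0: value = 62

62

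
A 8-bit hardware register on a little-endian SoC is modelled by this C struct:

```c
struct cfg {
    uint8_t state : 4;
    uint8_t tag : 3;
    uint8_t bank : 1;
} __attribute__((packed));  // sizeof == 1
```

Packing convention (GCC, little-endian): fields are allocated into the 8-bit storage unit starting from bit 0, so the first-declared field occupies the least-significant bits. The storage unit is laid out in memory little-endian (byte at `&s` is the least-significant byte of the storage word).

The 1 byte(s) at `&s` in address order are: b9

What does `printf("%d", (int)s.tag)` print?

[0]=0xb9 (little-endian) → word 0xb9
state:4 @ bit 0 → (0xb9>>0)&0xf = 0x9
tag:3 @ bit 4 → (0xb9>>4)&0x7 = 0x3  ←
bank:1 @ bit 7 → (0xb9>>7)&0x1 = 0x1

3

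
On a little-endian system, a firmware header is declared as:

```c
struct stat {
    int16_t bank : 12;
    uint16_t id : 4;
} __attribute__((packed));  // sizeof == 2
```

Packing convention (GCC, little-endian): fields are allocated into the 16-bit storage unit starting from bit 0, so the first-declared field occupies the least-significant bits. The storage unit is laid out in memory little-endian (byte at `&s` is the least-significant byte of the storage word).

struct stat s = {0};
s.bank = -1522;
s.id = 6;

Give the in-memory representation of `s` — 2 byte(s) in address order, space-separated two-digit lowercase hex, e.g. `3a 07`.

[0+:12] bank=-1522 & 0xfff = 0xa0e; word=0x0a0e
[12+:4] id=6 & 0xf = 0x6; word=0x6a0e
word = 0x6a0e → little-endian bytes:
  [0]=0x0e  [1]=0x6a

0e 6a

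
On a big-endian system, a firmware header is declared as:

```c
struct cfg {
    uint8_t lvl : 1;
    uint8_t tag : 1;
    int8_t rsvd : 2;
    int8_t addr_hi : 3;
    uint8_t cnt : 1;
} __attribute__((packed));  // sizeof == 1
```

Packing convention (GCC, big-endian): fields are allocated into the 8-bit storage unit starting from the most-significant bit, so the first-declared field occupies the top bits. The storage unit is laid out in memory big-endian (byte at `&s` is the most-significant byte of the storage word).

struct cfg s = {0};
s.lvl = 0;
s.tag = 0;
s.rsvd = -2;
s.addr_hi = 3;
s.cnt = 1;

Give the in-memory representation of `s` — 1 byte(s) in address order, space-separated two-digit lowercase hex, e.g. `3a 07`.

27

lvl (1b) val=0 bits=0x0 at bit 7: 0x00
tag (1b) val=0 bits=0x0 at bit 6: 0x00
rsvd (2b) val=-2 bits=0x2 at bit 4: 0x20
addr_hi (3b) val=3 bits=0x3 at bit 1: 0x26
cnt (1b) val=1 bits=0x1 at bit 0: 0x27
word = 0x27 → big-endian bytes:
  [0]=0x27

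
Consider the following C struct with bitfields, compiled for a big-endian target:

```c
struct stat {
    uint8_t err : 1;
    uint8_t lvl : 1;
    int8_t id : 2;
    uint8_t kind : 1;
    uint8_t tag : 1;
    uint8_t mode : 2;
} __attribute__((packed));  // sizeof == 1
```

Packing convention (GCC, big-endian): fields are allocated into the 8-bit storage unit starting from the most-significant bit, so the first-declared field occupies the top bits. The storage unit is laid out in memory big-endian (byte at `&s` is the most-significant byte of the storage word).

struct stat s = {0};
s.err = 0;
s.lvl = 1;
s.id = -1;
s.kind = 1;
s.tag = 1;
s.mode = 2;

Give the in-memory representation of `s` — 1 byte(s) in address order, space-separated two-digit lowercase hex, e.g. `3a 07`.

[7+:1] err=0 & 0x1 = 0x0; word=0x00
[6+:1] lvl=1 & 0x1 = 0x1; word=0x40
[4+:2] id=-1 & 0x3 = 0x3; word=0x70
[3+:1] kind=1 & 0x1 = 0x1; word=0x78
[2+:1] tag=1 & 0x1 = 0x1; word=0x7c
[0+:2] mode=2 & 0x3 = 0x2; word=0x7e
word = 0x7e → big-endian bytes:
  [0]=0x7e

7e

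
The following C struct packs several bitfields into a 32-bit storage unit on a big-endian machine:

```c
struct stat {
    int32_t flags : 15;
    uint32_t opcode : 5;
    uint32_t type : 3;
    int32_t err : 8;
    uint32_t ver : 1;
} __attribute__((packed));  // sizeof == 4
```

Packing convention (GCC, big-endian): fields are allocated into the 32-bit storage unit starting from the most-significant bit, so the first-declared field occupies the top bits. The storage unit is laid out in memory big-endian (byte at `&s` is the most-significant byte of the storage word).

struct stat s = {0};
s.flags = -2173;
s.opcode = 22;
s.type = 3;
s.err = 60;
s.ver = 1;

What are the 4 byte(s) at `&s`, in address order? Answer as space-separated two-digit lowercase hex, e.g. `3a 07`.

ef 07 66 79

flags:15 = -2173 → 0x7783 << 17 → word 0xef060000
opcode:5 = 22 → 0x16 << 12 → word 0xef076000
type:3 = 3 → 0x3 << 9 → word 0xef076600
err:8 = 60 → 0x3c << 1 → word 0xef076678
ver:1 = 1 → 0x1 << 0 → word 0xef076679
word = 0xef076679 → big-endian bytes:
  [0]=0xef  [1]=0x07  [2]=0x66  [3]=0x79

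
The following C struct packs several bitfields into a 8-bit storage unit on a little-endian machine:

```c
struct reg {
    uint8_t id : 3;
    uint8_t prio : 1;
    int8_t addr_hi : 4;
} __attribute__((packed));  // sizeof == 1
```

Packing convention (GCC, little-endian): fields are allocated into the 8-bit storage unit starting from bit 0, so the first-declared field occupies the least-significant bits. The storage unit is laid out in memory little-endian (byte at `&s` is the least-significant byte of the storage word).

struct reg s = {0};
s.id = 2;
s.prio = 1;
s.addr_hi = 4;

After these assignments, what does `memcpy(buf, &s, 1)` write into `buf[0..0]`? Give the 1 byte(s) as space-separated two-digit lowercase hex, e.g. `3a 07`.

4a

id (3b) val=2 bits=0x2 at bit 0: 0x02
prio (1b) val=1 bits=0x1 at bit 3: 0x0a
addr_hi (4b) val=4 bits=0x4 at bit 4: 0x4a
word = 0x4a → little-endian bytes:
  [0]=0x4a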